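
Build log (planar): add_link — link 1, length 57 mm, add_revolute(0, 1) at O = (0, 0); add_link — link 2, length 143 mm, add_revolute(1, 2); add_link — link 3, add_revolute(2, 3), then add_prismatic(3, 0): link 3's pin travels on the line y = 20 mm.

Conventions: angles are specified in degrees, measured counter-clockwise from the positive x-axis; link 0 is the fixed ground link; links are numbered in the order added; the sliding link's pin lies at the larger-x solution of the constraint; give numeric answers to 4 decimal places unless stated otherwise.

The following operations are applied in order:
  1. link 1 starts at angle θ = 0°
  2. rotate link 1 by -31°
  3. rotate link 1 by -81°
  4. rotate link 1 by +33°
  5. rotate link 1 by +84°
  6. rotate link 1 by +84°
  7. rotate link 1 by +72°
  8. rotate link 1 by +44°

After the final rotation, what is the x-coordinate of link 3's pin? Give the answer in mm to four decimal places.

geometry: r = 57 mm, L = 143 mm, e = 20 mm; θ starts at 0°
rotate link 1 by -31°: θ ← 0° -31° = -31°
rotate link 1 by -81°: θ ← -31° -81° = -112°
rotate link 1 by +33°: θ ← -112° +33° = -79°
rotate link 1 by +84°: θ ← -79° +84° = 5°
rotate link 1 by +84°: θ ← 5° +84° = 89°
rotate link 1 by +72°: θ ← 89° +72° = 161°
rotate link 1 by +44°: θ ← 161° +44° = 205°
crank pin P = (r cos θ, r sin θ) = (-51.659544, -24.089241)
h = r sin θ − e = -24.089241 − 20 = -44.089241
x = r cos θ + √(L² − h²) = -51.659544 + 136.033595 = 84.374051

84.3741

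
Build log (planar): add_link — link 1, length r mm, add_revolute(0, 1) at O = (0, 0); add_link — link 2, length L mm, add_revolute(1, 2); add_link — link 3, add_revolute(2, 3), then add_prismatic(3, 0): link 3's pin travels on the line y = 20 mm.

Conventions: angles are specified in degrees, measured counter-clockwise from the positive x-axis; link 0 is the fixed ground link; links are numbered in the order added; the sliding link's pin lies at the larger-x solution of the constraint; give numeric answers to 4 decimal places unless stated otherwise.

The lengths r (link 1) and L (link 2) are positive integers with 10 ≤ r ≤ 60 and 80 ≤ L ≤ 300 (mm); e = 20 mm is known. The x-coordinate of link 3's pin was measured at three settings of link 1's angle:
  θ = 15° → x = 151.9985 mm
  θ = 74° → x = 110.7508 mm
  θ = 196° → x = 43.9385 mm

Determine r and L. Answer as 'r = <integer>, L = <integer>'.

constraint per measurement: (x − r cos θ)² + (r sin θ − e)² = L²
subtracting the θ₁ and θ₂ equations cancels the r² and L² terms:
r = (x₁² − x₂²) / (2[(x₁cos θ₁ + e sin θ₁) − (x₂cos θ₂ + e sin θ₂)]) = 53.0000 → r = 53
L² = (x₁ − r cos θ₁)² + (r sin θ₁ − e)² = 10201.0043 → L = 101.0000 → L = 101
check at θ₃=196°: x = 43.9385 (printed 43.9385) ✓

r = 53, L = 101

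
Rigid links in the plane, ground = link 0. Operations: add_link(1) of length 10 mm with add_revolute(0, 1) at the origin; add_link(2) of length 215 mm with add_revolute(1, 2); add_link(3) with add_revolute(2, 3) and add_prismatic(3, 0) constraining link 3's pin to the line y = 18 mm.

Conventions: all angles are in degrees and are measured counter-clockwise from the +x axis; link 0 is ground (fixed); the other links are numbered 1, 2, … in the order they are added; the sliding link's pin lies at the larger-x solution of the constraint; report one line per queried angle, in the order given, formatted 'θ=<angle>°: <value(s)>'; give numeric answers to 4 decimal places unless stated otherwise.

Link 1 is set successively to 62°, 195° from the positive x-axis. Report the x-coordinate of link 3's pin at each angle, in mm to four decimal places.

geometry: r = 10 mm, L = 215 mm, e = 18 mm
θ=62°: crank pin P = (r cos θ, r sin θ) = (4.694716, 8.829476)
θ=62°: h = r sin θ − e = 8.829476 − 18 = -9.170524
θ=62°: x = r cos θ + √(L² − h²) = 4.694716 + 214.804333 = 219.499049
θ=195°: crank pin P = (r cos θ, r sin θ) = (-9.659258, -2.588190)
θ=195°: h = r sin θ − e = -2.588190 − 18 = -20.588190
θ=195°: x = r cos θ + √(L² − h²) = -9.659258 + 214.011977 = 204.352719

θ=62°: 219.4990
θ=195°: 204.3527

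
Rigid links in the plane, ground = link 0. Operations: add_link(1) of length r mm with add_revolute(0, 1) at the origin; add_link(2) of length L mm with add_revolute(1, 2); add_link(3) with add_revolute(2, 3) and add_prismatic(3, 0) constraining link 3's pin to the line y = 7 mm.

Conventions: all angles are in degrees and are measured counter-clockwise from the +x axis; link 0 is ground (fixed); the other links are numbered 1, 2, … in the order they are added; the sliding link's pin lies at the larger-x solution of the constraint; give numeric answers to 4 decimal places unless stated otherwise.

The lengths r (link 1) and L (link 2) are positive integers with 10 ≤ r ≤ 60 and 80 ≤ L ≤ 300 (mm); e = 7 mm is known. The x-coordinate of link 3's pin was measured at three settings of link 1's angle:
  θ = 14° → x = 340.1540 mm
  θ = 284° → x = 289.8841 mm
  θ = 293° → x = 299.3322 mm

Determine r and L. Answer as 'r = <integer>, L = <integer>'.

constraint per measurement: (x − r cos θ)² + (r sin θ − e)² = L²
subtracting the θ₁ and θ₂ equations cancels the r² and L² terms:
r = (x₁² − x₂²) / (2[(x₁cos θ₁ + e sin θ₁) − (x₂cos θ₂ + e sin θ₂)]) = 59.0000 → r = 59
L² = (x₁ − r cos θ₁)² + (r sin θ₁ − e)² = 80089.0195 → L = 283.0000 → L = 283
check at θ₃=293°: x = 299.3322 (printed 299.3322) ✓

r = 59, L = 283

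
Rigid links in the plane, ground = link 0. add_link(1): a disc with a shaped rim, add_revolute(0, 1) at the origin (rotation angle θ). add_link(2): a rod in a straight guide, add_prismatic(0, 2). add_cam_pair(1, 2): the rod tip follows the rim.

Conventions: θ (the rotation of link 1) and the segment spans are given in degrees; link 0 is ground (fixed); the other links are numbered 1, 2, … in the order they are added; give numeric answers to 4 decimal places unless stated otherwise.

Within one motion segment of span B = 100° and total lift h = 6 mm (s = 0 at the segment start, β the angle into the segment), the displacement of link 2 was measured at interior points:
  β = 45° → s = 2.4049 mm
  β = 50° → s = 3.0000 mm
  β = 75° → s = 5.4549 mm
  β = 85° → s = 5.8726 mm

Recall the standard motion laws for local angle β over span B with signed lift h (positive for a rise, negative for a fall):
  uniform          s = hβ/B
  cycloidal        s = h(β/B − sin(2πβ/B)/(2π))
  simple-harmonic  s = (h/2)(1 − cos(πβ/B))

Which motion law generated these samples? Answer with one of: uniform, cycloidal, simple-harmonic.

candidates at β/B = r: uniform s = h·r (linear in β); cycloidal s = h·(r − sin(2πr)/(2π)); simple-harmonic s = (h/2)(1 − cos(πr))
β=45°: printed 2.4049 | uniform 2.7000, cycloidal 2.4049, simple-harmonic 2.5307
β=50°: printed 3.0000 | uniform 3.0000, cycloidal 3.0000, simple-harmonic 3.0000
β=75°: printed 5.4549 | uniform 4.5000, cycloidal 5.4549, simple-harmonic 5.1213
β=85°: printed 5.8726 | uniform 5.1000, cycloidal 5.8726, simple-harmonic 5.6730
only one law matches every sample → cycloidal

cycloidal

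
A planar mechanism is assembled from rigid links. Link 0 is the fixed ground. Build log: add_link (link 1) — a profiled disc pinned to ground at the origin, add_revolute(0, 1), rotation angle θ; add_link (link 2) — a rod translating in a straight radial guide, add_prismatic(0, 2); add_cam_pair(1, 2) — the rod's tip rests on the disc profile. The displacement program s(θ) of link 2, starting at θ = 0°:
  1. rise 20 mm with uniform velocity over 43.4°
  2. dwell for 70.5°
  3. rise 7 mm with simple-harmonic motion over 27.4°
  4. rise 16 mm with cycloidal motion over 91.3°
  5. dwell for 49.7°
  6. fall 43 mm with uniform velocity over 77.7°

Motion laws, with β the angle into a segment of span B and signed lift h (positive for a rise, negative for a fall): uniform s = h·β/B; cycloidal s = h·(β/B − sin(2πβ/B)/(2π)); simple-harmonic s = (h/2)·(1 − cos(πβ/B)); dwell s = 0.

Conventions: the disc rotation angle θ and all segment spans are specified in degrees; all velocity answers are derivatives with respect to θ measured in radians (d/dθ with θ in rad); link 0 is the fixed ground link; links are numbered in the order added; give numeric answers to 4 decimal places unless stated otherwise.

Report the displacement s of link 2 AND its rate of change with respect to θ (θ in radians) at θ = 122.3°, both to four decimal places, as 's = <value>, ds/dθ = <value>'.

seg 1 [0°–43.4°] uniform, h=20: full span → s += 20 → s = 20.0000
seg 2 [43.4°–113.9°] dwell: s stays 20.0000
seg 3 [113.9°–141.3°] simple-harmonic, h=7: θ=122.3° here. β=8.4, B=27.4. 7/2·(1 − cos(π·0.3066)) = 1.5016 → s = 21.5016
velocity in seg [113.9°–141.3°] (simple-harmonic), θ in radians: β = 8.4° = 0.1466 rad, B = 27.4° = 0.4782 rad; ds/dθ = (πh/(2B)) sin(πβ/B) = (π·7/(2·0.4782)) sin(π·0.3066) = 18.876425 mm/rad

s = 21.5016, ds/dθ = 18.8764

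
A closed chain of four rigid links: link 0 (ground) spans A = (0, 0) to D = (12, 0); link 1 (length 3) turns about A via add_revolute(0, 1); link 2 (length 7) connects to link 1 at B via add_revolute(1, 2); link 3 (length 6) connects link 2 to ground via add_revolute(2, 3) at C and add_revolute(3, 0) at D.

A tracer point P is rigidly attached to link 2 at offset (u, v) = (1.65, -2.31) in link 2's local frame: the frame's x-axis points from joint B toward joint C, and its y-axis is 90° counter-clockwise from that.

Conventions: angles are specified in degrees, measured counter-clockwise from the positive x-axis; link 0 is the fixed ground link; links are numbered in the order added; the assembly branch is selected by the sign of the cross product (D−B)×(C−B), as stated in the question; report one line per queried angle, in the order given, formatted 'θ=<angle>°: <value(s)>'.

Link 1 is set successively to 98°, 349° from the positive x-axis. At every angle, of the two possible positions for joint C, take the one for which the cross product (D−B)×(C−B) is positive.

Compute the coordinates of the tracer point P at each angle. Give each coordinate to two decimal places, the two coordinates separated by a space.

A=(0,0), D=(12.00,0)
θ=98°: B = A + 3.00·(cos98°, sin98°) = (-0.4175, 2.9708)
θ=98°: |BD| = 12.7679
θ=98°: circle(B,7.00) ∩ circle(D,6.00): a=6.8931, h=1.2189
θ=98°:   candidates: C₊=(6.5700,2.5524) cross=15.563; C₋=(6.0027,0.1815) cross=-15.563
θ=98°:   branch + wants cross > 0 → take C=(6.5700,2.5524) (cross=15.563)
θ=98°: ex = (C−B)/|BC| = (0.9982,-0.0598); ey = (0.0598,0.9982)
θ=98°: P = B + 1.65·ex + -2.31·ey = (1.0915,0.5663)
θ=349°: B = A + 3.00·(cos349°, sin349°) = (2.9449, -0.5724)
θ=349°: |BD| = 9.0732
θ=349°: circle(B,7.00) ∩ circle(D,6.00): a=5.2530, h=4.6267
θ=349°:   candidates: C₊=(7.8955,4.3764) cross=41.979; C₋=(8.4793,-4.8585) cross=-41.979
θ=349°:   branch + wants cross > 0 → take C=(7.8955,4.3764) (cross=41.979)
θ=349°: ex = (C−B)/|BC| = (0.7072,0.7070); ey = (-0.7070,0.7072)
θ=349°: P = B + 1.65·ex + -2.31·ey = (5.7449,-1.0396)

θ=98°: 1.09 0.57
θ=349°: 5.74 -1.04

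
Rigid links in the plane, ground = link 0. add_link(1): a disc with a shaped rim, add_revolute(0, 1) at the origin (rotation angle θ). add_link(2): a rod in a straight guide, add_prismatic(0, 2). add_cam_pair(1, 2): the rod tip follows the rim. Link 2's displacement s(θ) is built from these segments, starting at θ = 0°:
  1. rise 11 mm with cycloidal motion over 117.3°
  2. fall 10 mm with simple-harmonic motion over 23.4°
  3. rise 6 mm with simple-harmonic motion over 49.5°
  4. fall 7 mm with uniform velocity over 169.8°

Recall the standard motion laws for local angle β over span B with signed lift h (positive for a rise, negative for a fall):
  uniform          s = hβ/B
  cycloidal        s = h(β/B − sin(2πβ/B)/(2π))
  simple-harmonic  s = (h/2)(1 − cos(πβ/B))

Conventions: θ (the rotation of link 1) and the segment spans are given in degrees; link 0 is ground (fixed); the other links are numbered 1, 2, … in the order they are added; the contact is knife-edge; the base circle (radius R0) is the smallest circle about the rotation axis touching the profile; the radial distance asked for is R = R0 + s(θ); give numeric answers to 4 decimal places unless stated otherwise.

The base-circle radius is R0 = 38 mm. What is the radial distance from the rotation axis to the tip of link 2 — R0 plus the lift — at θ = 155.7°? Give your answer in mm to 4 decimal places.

segment 1 (0° to 117.3°, cycloidal, h = 11) is passed completely: s = 0.0000 + (11) = 11.0000
segment 2 (117.3° to 140.7°, simple-harmonic, h = -10) is passed completely: s = 11.0000 + (-10) = 1.0000
θ = 155.7° falls in segment 3 (140.7° to 190.2°, simple-harmonic, h = 6): β = 155.7 − 140.7 = 15°, B = 49.5°; Δs = 6/2·(1 − cos(π·0.3030)) = 1.2598; s = 1.0000 + 1.2598 = 2.2598
R = R0 + s = 38 + 2.2598 = 40.2598

40.2598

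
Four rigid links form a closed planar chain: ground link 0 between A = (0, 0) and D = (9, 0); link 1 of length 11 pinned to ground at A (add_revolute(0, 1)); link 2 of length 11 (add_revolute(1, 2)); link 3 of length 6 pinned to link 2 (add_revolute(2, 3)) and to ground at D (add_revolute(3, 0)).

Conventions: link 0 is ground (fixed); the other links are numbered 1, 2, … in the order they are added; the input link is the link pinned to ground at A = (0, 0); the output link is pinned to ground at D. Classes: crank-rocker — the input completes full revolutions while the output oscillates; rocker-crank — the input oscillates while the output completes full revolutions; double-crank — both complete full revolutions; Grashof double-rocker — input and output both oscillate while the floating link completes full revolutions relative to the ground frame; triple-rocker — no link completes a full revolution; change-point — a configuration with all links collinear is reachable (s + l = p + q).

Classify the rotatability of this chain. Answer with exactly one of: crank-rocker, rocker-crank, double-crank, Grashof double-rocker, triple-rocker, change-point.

lengths: ground=9, input=11, coupler=11, output=6
sorted: s=6 (shortest), l=11 (longest), p+q=20
s + l = 17 vs p + q = 20
s + l < p + q (Grashof) with shortest = output link → rocker-crank

rocker-crank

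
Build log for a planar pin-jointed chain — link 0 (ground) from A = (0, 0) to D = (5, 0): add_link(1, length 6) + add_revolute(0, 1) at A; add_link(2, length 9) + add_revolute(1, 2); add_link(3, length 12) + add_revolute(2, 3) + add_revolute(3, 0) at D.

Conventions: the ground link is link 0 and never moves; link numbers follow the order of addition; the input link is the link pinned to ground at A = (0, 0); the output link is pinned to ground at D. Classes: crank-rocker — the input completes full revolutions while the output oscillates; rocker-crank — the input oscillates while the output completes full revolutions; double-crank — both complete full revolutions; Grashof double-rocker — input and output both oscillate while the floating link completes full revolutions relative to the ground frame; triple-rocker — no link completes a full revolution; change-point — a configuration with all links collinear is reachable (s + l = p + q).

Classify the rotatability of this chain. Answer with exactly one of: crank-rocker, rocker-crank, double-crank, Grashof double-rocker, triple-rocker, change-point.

lengths: ground=5, input=6, coupler=9, output=12
sorted: s=5 (shortest), l=12 (longest), p+q=15
s + l = 17 vs p + q = 15
s + l > p + q → non-Grashof → no link fully rotates → triple-rocker

triple-rocker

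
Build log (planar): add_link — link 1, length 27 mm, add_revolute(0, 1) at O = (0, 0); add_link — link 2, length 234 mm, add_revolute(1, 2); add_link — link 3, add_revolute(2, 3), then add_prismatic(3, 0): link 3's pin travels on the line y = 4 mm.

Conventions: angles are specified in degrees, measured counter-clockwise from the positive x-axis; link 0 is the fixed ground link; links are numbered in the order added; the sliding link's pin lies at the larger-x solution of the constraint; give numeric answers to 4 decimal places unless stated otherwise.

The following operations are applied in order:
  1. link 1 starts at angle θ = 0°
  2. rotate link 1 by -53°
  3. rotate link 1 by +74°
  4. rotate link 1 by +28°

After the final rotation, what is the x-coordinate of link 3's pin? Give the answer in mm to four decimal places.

geometry: r = 27 mm, L = 234 mm, e = 4 mm; θ starts at 0°
rotate link 1 by -53°: θ ← 0° -53° = -53°
rotate link 1 by +74°: θ ← -53° +74° = 21°
rotate link 1 by +28°: θ ← 21° +28° = 49°
crank pin P = (r cos θ, r sin θ) = (17.713594, 20.377159)
h = r sin θ − e = 20.377159 − 4 = 16.377159
x = r cos θ + √(L² − h²) = 17.713594 + 233.426195 = 251.139789

251.1398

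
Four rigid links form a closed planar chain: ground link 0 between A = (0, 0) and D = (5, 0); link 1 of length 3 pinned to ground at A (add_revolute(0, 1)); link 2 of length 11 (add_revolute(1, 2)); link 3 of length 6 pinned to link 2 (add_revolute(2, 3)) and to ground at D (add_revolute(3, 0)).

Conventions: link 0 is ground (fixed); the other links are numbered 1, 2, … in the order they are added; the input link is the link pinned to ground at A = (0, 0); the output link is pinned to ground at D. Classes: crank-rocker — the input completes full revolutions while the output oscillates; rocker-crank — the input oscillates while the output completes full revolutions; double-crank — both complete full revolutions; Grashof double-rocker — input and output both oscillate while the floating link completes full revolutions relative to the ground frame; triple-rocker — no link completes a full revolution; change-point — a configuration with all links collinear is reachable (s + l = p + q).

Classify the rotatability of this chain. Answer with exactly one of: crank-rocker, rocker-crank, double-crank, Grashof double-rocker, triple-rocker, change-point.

lengths: ground=5, input=3, coupler=11, output=6
sorted: s=3 (shortest), l=11 (longest), p+q=11
s + l = 14 vs p + q = 11
s + l > p + q → non-Grashof → no link fully rotates → triple-rocker

triple-rocker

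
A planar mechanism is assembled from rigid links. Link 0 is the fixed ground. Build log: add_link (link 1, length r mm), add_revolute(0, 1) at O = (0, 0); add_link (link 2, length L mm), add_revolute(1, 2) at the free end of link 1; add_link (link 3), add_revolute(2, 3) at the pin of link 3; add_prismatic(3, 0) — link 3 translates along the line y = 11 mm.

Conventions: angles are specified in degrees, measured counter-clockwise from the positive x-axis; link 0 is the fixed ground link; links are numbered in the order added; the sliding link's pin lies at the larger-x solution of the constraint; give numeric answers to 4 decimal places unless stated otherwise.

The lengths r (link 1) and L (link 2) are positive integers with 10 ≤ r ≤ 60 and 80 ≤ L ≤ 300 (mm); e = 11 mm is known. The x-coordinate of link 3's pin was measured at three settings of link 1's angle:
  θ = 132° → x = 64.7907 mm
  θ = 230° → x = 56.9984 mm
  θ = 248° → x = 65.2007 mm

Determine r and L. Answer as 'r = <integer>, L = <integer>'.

constraint per measurement: (x − r cos θ)² + (r sin θ − e)² = L²
subtracting the θ₁ and θ₂ equations cancels the r² and L² terms:
r = (x₁² − x₂²) / (2[(x₁cos θ₁ + e sin θ₁) − (x₂cos θ₂ + e sin θ₂)]) = 48.0004 → r = 48
L² = (x₁ − r cos θ₁)² + (r sin θ₁ − e)² = 10000.0041 → L = 100.0000 → L = 100
check at θ₃=248°: x = 65.2007 (printed 65.2007) ✓

r = 48, L = 100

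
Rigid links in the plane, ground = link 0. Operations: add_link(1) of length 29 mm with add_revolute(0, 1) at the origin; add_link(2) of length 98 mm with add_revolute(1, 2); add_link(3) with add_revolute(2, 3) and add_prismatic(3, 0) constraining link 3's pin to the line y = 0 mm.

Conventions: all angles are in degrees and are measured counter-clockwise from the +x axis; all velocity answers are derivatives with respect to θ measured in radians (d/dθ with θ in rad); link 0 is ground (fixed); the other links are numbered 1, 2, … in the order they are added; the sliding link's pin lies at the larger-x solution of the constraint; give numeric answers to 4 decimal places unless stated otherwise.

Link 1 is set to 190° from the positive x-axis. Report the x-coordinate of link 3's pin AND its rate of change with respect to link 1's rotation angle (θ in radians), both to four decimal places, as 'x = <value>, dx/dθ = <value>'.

geometry: r = 29 mm, L = 98 mm, e = 0 mm
crank pin P = (r cos θ, r sin θ) = (-28.559425, -5.035797)
h = r sin θ − e = -5.035797 − 0 = -5.035797
x = r cos θ + √(L² − h²) = -28.559425 + 97.870531 = 69.311106
dx/dθ = −r sin θ − h·r cos θ/√(L² − h²) (θ in radians; h = -5.035797) = 3.566310

x = 69.3111, dx/dθ = 3.5663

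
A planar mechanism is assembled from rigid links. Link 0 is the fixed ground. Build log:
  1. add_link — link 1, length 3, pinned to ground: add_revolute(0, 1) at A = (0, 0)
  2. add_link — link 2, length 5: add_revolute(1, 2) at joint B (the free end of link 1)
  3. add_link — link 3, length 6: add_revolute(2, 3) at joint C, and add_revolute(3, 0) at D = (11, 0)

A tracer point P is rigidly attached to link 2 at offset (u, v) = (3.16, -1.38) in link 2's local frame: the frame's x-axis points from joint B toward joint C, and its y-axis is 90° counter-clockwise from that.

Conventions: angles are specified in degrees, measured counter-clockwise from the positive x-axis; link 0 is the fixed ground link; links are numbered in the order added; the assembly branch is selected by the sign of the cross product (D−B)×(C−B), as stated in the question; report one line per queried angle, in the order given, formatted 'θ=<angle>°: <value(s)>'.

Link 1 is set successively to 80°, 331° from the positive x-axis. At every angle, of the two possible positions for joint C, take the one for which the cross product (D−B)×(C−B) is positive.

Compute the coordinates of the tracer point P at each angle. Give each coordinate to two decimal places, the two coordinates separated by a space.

A=(0,0), D=(11.00,0)
θ=80°: B = A + 3.00·(cos80°, sin80°) = (0.5209, 2.9544)
θ=80°: |BD| = 10.8876
θ=80°: circle(B,5.00) ∩ circle(D,6.00): a=4.9386, h=0.7810
θ=80°:   candidates: C₊=(5.4862,2.3660) cross=8.504; C₋=(5.0623,0.8626) cross=-8.504
θ=80°:   branch + wants cross > 0 → take C=(5.4862,2.3660) (cross=8.504)
θ=80°: ex = (C−B)/|BC| = (0.9931,-0.1177); ey = (0.1177,0.9931)
θ=80°: P = B + 3.16·ex + -1.38·ey = (3.4966,1.2121)
θ=331°: B = A + 3.00·(cos331°, sin331°) = (2.6239, -1.4544)
θ=331°: |BD| = 8.5015
θ=331°: circle(B,5.00) ∩ circle(D,6.00): a=3.6038, h=3.4659
θ=331°:   candidates: C₊=(5.5816,2.5769) cross=29.466; C₋=(6.7675,-4.2527) cross=-29.466
θ=331°:   branch + wants cross > 0 → take C=(5.5816,2.5769) (cross=29.466)
θ=331°: ex = (C−B)/|BC| = (0.5915,0.8063); ey = (-0.8063,0.5915)
θ=331°: P = B + 3.16·ex + -1.38·ey = (5.6058,0.2771)

θ=80°: 3.50 1.21
θ=331°: 5.61 0.28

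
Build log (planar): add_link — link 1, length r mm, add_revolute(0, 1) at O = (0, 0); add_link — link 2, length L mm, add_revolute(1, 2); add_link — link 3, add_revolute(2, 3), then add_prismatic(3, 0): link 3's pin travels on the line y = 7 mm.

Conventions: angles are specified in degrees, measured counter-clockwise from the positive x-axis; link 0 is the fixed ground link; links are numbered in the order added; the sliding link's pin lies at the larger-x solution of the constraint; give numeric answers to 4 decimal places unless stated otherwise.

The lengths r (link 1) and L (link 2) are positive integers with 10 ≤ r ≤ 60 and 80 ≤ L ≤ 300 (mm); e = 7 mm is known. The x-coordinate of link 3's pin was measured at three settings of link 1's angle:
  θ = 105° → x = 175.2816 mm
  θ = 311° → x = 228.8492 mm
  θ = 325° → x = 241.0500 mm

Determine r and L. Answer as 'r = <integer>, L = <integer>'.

constraint per measurement: (x − r cos θ)² + (r sin θ − e)² = L²
subtracting the θ₁ and θ₂ equations cancels the r² and L² terms:
r = (x₁² − x₂²) / (2[(x₁cos θ₁ + e sin θ₁) − (x₂cos θ₂ + e sin θ₂)]) = 59.0000 → r = 59
L² = (x₁ − r cos θ₁)² + (r sin θ₁ − e)² = 38808.9981 → L = 197.0000 → L = 197
check at θ₃=325°: x = 241.0500 (printed 241.0500) ✓

r = 59, L = 197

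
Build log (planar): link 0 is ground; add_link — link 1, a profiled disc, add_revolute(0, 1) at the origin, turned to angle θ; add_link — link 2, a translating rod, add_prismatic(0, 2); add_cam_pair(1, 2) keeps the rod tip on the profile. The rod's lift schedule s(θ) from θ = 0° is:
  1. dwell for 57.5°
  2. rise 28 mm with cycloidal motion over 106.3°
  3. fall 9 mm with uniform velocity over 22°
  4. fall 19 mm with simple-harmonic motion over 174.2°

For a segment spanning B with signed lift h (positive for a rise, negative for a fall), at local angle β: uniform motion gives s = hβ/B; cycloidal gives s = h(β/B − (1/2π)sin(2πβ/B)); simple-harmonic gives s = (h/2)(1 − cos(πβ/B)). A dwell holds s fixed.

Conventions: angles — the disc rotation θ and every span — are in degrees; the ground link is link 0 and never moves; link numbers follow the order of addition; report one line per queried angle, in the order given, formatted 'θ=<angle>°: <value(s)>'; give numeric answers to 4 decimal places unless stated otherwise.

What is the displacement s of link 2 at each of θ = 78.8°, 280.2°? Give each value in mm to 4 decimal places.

seg 1 [0°–57.5°] dwell: s stays 0.0000
seg 2 [57.5°–163.8°] cycloidal, h=28: θ=78.8° here. β=21.3, B=106.3. 28·(0.2004 − sin(2π·0.2004)/(2π)) = 1.3691 → s = 1.3691
seg 2 [57.5°–163.8°] cycloidal, h=28: full span → s += 28 → s = 28.0000
seg 3 [163.8°–185.8°] uniform, h=-9: full span → s += -9 → s = 19.0000
seg 4 [185.8°–360°] simple-harmonic, h=-19: θ=280.2° here. β=94.4, B=174.2. -19/2·(1 − cos(π·0.5419)) = -10.7471 → s = 8.2529

θ=78.8°: 1.3691
θ=280.2°: 8.2529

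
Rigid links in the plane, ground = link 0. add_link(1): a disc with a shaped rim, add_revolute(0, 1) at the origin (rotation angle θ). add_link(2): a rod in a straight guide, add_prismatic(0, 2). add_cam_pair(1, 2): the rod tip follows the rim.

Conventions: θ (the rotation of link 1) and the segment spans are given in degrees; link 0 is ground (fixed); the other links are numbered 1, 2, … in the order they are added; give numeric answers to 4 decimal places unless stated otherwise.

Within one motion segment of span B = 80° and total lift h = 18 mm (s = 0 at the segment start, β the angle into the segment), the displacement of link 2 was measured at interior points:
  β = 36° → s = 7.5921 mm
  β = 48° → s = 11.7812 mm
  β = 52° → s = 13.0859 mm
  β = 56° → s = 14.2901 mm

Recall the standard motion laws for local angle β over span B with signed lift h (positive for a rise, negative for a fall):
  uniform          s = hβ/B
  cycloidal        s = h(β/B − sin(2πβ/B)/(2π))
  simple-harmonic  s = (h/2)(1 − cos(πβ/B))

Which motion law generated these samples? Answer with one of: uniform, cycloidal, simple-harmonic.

candidates at β/B = r: uniform s = h·r (linear in β); cycloidal s = h·(r − sin(2πr)/(2π)); simple-harmonic s = (h/2)(1 − cos(πr))
β=36°: printed 7.5921 | uniform 8.1000, cycloidal 7.2147, simple-harmonic 7.5921
β=48°: printed 11.7812 | uniform 10.8000, cycloidal 12.4839, simple-harmonic 11.7812
β=52°: printed 13.0859 | uniform 11.7000, cycloidal 14.0177, simple-harmonic 13.0859
β=56°: printed 14.2901 | uniform 12.6000, cycloidal 15.3246, simple-harmonic 14.2901
only one law matches every sample → simple-harmonic

simple-harmonic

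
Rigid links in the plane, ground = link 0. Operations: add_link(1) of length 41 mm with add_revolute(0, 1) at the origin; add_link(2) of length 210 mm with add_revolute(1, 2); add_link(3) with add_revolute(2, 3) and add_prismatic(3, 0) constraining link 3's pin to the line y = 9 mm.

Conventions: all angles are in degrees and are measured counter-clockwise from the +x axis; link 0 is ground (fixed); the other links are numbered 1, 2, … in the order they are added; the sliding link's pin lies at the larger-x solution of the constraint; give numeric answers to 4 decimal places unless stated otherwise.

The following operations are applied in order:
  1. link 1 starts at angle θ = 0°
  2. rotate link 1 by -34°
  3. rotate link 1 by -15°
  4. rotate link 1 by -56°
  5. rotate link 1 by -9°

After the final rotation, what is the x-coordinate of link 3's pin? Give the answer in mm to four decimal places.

geometry: r = 41 mm, L = 210 mm, e = 9 mm; θ starts at 0°
rotate link 1 by -34°: θ ← 0° -34° = -34°
rotate link 1 by -15°: θ ← -34° -15° = -49°
rotate link 1 by -56°: θ ← -49° -56° = -105°
rotate link 1 by -9°: θ ← -105° -9° = -114°
crank pin P = (r cos θ, r sin θ) = (-16.676202, -37.455364)
h = r sin θ − e = -37.455364 − 9 = -46.455364
x = r cos θ + √(L² − h²) = -16.676202 + 204.797215 = 188.121012

188.1210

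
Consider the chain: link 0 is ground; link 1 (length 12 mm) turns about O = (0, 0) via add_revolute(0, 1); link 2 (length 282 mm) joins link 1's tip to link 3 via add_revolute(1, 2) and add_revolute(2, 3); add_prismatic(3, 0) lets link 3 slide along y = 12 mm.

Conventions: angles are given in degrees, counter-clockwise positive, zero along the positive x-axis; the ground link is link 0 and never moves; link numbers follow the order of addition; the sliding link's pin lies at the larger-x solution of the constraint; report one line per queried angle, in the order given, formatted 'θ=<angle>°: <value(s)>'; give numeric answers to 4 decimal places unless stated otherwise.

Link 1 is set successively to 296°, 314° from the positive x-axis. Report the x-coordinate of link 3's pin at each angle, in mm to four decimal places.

geometry: r = 12 mm, L = 282 mm, e = 12 mm
θ=296°: crank pin P = (r cos θ, r sin θ) = (5.260454, -10.785529)
θ=296°: h = r sin θ − e = -10.785529 − 12 = -22.785529
θ=296°: x = r cos θ + √(L² − h²) = 5.260454 + 281.077960 = 286.338414
θ=314°: crank pin P = (r cos θ, r sin θ) = (8.335900, -8.632078)
θ=314°: h = r sin θ − e = -8.632078 − 12 = -20.632078
θ=314°: x = r cos θ + √(L² − h²) = 8.335900 + 281.244231 = 289.580131

θ=296°: 286.3384
θ=314°: 289.5801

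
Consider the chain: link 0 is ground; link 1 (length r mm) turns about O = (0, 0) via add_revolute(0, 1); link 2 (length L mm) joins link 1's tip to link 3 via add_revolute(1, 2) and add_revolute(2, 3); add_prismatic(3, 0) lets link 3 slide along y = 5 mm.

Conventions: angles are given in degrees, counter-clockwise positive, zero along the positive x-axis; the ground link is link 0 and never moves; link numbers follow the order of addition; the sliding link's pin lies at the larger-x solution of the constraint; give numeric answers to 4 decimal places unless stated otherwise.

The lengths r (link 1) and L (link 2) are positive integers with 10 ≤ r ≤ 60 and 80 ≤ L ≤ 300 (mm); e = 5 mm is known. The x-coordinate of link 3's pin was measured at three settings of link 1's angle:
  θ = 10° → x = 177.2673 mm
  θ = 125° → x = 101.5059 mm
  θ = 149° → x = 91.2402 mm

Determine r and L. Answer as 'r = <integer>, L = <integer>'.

constraint per measurement: (x − r cos θ)² + (r sin θ − e)² = L²
subtracting the θ₁ and θ₂ equations cancels the r² and L² terms:
r = (x₁² − x₂²) / (2[(x₁cos θ₁ + e sin θ₁) − (x₂cos θ₂ + e sin θ₂)]) = 46.0000 → r = 46
L² = (x₁ − r cos θ₁)² + (r sin θ₁ − e)² = 17423.9900 → L = 132.0000 → L = 132
check at θ₃=149°: x = 91.2402 (printed 91.2402) ✓

r = 46, L = 132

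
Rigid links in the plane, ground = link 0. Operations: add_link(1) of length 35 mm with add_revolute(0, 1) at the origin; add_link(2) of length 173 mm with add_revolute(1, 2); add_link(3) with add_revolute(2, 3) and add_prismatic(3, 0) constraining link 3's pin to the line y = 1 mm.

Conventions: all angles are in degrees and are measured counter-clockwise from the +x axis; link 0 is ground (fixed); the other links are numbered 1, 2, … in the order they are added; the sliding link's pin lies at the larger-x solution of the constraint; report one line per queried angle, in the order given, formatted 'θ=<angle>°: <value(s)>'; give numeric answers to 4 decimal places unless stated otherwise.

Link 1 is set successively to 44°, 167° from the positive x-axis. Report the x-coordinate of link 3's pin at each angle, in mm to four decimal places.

geometry: r = 35 mm, L = 173 mm, e = 1 mm
θ=44°: crank pin P = (r cos θ, r sin θ) = (25.176893, 24.313043)
θ=44°: h = r sin θ − e = 24.313043 − 1 = 23.313043
θ=44°: x = r cos θ + √(L² − h²) = 25.176893 + 171.422000 = 196.598893
θ=167°: crank pin P = (r cos θ, r sin θ) = (-34.102952, 7.873287)
θ=167°: h = r sin θ − e = 7.873287 − 1 = 6.873287
θ=167°: x = r cos θ + √(L² − h²) = -34.102952 + 172.863408 = 138.760456

θ=44°: 196.5989
θ=167°: 138.7605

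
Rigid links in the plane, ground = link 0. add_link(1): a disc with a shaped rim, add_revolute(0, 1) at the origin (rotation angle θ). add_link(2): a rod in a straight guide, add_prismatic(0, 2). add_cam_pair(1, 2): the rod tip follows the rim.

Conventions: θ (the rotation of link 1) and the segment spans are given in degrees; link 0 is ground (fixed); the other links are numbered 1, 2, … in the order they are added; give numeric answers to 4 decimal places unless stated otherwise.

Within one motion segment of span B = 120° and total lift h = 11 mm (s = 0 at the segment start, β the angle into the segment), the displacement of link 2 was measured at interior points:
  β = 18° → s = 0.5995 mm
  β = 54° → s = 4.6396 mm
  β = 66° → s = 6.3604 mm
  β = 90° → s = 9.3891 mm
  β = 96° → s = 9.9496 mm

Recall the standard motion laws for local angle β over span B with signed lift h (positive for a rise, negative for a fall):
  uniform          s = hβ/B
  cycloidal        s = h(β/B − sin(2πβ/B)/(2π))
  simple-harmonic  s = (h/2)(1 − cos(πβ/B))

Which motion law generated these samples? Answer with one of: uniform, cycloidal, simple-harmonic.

candidates at β/B = r: uniform s = h·r (linear in β); cycloidal s = h·(r − sin(2πr)/(2π)); simple-harmonic s = (h/2)(1 − cos(πr))
β=18°: printed 0.5995 | uniform 1.6500, cycloidal 0.2337, simple-harmonic 0.5995
β=54°: printed 4.6396 | uniform 4.9500, cycloidal 4.4090, simple-harmonic 4.6396
β=66°: printed 6.3604 | uniform 6.0500, cycloidal 6.5910, simple-harmonic 6.3604
β=90°: printed 9.3891 | uniform 8.2500, cycloidal 10.0007, simple-harmonic 9.3891
β=96°: printed 9.9496 | uniform 8.8000, cycloidal 10.4650, simple-harmonic 9.9496
only one law matches every sample → simple-harmonic

simple-harmonic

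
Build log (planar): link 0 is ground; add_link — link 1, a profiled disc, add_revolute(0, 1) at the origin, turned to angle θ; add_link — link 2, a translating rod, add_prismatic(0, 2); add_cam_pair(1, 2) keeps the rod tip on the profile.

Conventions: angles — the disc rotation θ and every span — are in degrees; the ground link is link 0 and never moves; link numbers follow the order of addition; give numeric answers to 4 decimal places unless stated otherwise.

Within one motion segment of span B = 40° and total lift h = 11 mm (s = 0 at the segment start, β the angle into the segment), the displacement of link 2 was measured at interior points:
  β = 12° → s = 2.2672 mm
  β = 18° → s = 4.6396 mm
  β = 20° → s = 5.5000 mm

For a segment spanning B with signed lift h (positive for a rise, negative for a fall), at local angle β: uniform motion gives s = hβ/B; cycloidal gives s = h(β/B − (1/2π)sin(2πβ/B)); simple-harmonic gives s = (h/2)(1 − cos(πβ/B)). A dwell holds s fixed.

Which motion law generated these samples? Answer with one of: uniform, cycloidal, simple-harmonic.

candidates at β/B = r: uniform s = h·r (linear in β); cycloidal s = h·(r − sin(2πr)/(2π)); simple-harmonic s = (h/2)(1 − cos(πr))
β=12°: printed 2.2672 | uniform 3.3000, cycloidal 1.6350, simple-harmonic 2.2672
β=18°: printed 4.6396 | uniform 4.9500, cycloidal 4.4090, simple-harmonic 4.6396
β=20°: printed 5.5000 | uniform 5.5000, cycloidal 5.5000, simple-harmonic 5.5000
only one law matches every sample → simple-harmonic

simple-harmonic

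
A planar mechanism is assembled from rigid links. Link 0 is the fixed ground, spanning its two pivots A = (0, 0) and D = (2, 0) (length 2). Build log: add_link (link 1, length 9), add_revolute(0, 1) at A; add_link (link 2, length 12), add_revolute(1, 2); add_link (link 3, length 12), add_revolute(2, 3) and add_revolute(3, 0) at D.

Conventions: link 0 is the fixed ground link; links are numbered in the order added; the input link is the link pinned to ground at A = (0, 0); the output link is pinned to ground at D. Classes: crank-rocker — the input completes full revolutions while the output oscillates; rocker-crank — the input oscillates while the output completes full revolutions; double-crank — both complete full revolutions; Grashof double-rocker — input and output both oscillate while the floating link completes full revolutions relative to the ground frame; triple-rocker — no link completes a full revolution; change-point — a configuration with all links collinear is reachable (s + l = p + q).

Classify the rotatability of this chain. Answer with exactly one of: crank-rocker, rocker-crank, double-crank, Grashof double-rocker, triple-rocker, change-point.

lengths: ground=2, input=9, coupler=12, output=12
sorted: s=2 (shortest), l=12 (longest), p+q=21
s + l = 14 vs p + q = 21
s + l < p + q (Grashof) with shortest = ground link → double-crank

double-crank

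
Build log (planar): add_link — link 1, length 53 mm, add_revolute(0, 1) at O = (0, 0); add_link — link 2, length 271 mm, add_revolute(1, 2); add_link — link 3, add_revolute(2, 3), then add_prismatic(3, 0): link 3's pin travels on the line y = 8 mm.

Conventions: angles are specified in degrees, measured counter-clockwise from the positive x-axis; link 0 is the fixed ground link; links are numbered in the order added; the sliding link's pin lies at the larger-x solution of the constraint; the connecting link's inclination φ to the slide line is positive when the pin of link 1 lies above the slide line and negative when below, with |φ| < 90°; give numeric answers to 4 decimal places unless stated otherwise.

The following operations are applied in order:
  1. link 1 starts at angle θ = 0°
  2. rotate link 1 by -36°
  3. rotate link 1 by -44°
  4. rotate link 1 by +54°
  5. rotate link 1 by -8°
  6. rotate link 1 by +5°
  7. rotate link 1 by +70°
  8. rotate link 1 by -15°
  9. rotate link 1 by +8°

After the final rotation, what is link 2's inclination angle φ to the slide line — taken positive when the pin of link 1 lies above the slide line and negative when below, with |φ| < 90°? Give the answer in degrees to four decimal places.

geometry: r = 53 mm, L = 271 mm, e = 8 mm; θ starts at 0°
rotate link 1 by -36°: θ ← 0° -36° = -36°
rotate link 1 by -44°: θ ← -36° -44° = -80°
rotate link 1 by +54°: θ ← -80° +54° = -26°
rotate link 1 by -8°: θ ← -26° -8° = -34°
rotate link 1 by +5°: θ ← -34° +5° = -29°
rotate link 1 by +70°: θ ← -29° +70° = 41°
rotate link 1 by -15°: θ ← 41° -15° = 26°
rotate link 1 by +8°: θ ← 26° +8° = 34°
h = r sin θ − e = 29.637224 − 8 = 21.637224
sin φ = h / L = 21.637224 / 271 = 0.07984215
φ = arcsin(0.07984215) = 4.579493°

4.5795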